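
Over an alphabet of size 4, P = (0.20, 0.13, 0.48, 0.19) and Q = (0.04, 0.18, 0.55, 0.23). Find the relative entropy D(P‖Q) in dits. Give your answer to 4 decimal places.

D(P‖Q) = Σ p·log₁₀(p/q).
  0.20·log₁₀(0.20/0.04) = 0.13979
  0.13·log₁₀(0.13/0.18) = -0.01837
  0.48·log₁₀(0.48/0.55) = -0.02838
  0.19·log₁₀(0.19/0.23) = -0.01577
D(P‖Q) = 0.0773 dits.

0.0773 dits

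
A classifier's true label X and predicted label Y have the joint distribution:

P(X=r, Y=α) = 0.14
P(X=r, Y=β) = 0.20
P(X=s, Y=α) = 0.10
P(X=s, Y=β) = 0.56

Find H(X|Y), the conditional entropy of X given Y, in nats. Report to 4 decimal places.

Marginals: p(X) = (0.3400, 0.6600), p(Y) = (0.2400, 0.7600).
H(X|Y) = Σ p(Y) · H(X|Y=·).
  Y=α: p=0.2400, H(X|Y=α) = 0.6792
  Y=β: p=0.7600, H(X|Y=β) = 0.5763
Weighted sum = 0.6010 nats.

0.6010 nats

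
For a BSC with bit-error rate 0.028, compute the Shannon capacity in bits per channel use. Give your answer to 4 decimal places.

Binary symmetric channel: C = 1 − h₂(ε) where h₂ is the binary entropy function.
h₂(0.028) = −0.028·log₂0.028 − 0.972·log₂0.972 = 0.1843.
C = 1 − 0.1843 = 0.8157 bits per channel use.

0.8157 bits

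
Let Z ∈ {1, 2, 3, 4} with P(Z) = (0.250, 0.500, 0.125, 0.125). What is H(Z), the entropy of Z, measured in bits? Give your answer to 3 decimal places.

1.750 bits

H(Z) = −Σ p·log₂ p.
  −(0.250)·log₂(0.250) = 0.5000
  −(0.500)·log₂(0.500) = 0.5000
  −(0.125)·log₂(0.125) = 0.3750
  −(0.125)·log₂(0.125) = 0.3750
Sum: 0.5000 + 0.5000 + 0.3750 + 0.3750 = 1.750 bits.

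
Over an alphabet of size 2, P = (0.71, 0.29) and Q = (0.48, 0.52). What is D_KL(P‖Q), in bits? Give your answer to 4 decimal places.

D(P‖Q) = Σ p·log₂(p/q).
  0.71·log₂(0.71/0.48) = 0.40100
  0.29·log₂(0.29/0.52) = -0.24431
D(P‖Q) = 0.1567 bits.

0.1567 bits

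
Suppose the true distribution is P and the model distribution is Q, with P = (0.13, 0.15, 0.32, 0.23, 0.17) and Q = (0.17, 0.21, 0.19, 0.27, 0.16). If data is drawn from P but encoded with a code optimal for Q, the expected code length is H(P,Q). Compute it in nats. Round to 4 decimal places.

H(P,Q) = −Σ p·ln q.
  −0.13·ln(0.17) = 0.23035
  −0.15·ln(0.21) = 0.23410
  −0.32·ln(0.19) = 0.53143
  −0.23·ln(0.27) = 0.30115
  −0.17·ln(0.16) = 0.31154
H(P,Q) = 1.6086 nats.

1.6086 nats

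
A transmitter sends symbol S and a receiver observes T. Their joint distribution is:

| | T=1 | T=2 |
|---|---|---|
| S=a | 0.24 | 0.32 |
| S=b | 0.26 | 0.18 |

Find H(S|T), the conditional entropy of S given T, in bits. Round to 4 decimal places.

0.9708 bits

Marginals: p(S) = (0.5600, 0.4400), p(T) = (0.5000, 0.5000).
H(S|T) = Σ p(T) · H(S|T=·).
  T=1: p=0.5000, H(S|T=1) = 0.9988
  T=2: p=0.5000, H(S|T=2) = 0.9427
Weighted sum = 0.9708 bits.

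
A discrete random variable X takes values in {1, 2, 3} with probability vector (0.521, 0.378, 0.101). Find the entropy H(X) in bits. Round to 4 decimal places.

H(X) = −Σ p·log₂ p.
  −(0.521)·log₂(0.521) = 0.49008
  −(0.378)·log₂(0.378) = 0.53054
  −(0.101)·log₂(0.101) = 0.33406
Sum: 0.49008 + 0.53054 + 0.33406 = 1.3547 bits.

1.3547 bits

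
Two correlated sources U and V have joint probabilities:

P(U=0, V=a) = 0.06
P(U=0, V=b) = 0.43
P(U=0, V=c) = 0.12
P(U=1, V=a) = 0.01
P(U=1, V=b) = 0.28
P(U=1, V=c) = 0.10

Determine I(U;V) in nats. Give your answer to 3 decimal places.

Marginals: p(U) = (0.6100, 0.3900), p(V) = (0.0700, 0.7100, 0.2200).
I(U;V) = H(U) + H(V) − H(U,V).
H(U) = 0.6687, H(V) = 0.7624, H(U,V) = 1.4189.
I(U;V) = 0.6687 + 0.7624 − 1.4189 = 0.012 nats.

0.012 nats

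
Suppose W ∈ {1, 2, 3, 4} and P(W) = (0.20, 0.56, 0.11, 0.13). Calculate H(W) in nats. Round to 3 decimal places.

H(W) = −Σ p·ln p.
  −(0.20)·ln(0.20) = 0.3219
  −(0.56)·ln(0.56) = 0.3247
  −(0.11)·ln(0.11) = 0.2428
  −(0.13)·ln(0.13) = 0.2652
Sum: 0.3219 + 0.3247 + 0.2428 + 0.2652 = 1.155 nats.

1.155 nats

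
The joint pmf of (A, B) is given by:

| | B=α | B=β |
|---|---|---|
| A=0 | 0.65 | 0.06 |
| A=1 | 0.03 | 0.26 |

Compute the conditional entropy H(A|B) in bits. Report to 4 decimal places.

0.4002 bits

Chain rule: H(A|B) = H(A,B) − H(B).
Marginals: p(A) = (0.7100, 0.2900), p(B) = (0.6800, 0.3200).
H(A,B) = 1.3046 bits; H(B) = 0.9044 bits.
H(A|B) = 1.3046 − 0.9044 = 0.4002 bits.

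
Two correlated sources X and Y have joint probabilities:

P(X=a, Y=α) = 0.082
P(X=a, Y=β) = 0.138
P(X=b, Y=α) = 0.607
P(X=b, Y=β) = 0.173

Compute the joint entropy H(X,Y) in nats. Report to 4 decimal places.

H(X,Y) = −Σ p(x,y)·ln p(x,y) over all 4 cells.
  cell (a,α): −0.082·ln0.082 = 0.20508
  cell (a,β): −0.138·ln0.138 = 0.27331
  cell (b,α): −0.607·ln0.607 = 0.30303
  cell (b,β): −0.173·ln0.173 = 0.30352
Sum = 1.0849 nats.

1.0849 nats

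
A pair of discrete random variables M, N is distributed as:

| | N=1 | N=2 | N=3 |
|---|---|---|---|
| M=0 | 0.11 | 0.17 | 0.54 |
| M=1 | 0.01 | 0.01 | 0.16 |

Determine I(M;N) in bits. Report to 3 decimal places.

0.032 bits

Marginals: p(M) = (0.8200, 0.1800), p(N) = (0.1200, 0.1800, 0.7000).
I(M;N) = Σ p(x,y)·log₂[p(x,y)/(p(x)p(y))].
  (0,1): 0.11·log₂(1.1179) = 0.0177
  (0,2): 0.17·log₂(1.1518) = 0.0347
  (0,3): 0.54·log₂(0.9408) = -0.0476
  (1,1): 0.01·log₂(0.4630) = -0.0111
  (1,2): 0.01·log₂(0.3086) = -0.0170
  (1,3): 0.16·log₂(1.2698) = 0.0551
Sum = 0.032 bits.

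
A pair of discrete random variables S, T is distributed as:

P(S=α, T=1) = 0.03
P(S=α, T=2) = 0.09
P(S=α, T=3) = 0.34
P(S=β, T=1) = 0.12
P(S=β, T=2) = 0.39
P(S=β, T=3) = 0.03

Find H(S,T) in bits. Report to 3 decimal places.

H(S,T) = −Σ p(x,y)·log₂ p(x,y) over all 6 cells.
  cell (α,1): −0.03·log₂0.03 = 0.1518
  cell (α,2): −0.09·log₂0.09 = 0.3127
  cell (α,3): −0.34·log₂0.34 = 0.5292
  cell (β,1): −0.12·log₂0.12 = 0.3671
  cell (β,2): −0.39·log₂0.39 = 0.5298
  cell (β,3): −0.03·log₂0.03 = 0.1518
Sum = 2.042 bits.

2.042 bits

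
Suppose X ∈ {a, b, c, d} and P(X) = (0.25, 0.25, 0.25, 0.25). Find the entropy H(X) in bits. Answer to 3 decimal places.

H(X) = −Σ p·log₂ p.
  −(0.25)·log₂(0.25) = 0.5000
  −(0.25)·log₂(0.25) = 0.5000
  −(0.25)·log₂(0.25) = 0.5000
  −(0.25)·log₂(0.25) = 0.5000
Sum: 0.5000 + 0.5000 + 0.5000 + 0.5000 = 2.000 bits.

2.000 bits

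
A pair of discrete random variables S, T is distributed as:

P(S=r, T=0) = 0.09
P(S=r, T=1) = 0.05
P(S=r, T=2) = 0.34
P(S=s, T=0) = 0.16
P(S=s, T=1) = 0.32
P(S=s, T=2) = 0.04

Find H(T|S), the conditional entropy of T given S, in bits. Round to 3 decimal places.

Marginals: p(S) = (0.4800, 0.5200), p(T) = (0.2500, 0.3700, 0.3800).
H(T|S) = Σ p(S) · H(T|S=·).
  S=r: p=0.4800, H(T|S=r) = 1.1451
  S=s: p=0.5200, H(T|S=s) = 1.2389
Weighted sum = 1.194 bits.

1.194 bits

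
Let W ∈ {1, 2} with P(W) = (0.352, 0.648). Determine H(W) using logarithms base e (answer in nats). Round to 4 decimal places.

0.6487 nats

H(W) = −Σ p·ln p.
  −(0.352)·ln(0.352) = 0.36753
  −(0.648)·ln(0.648) = 0.28114
Sum: 0.36753 + 0.28114 = 0.6487 nats.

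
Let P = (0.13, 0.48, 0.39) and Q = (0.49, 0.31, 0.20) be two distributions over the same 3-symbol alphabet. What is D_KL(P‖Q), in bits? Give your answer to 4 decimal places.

0.4297 bits

D(P‖Q) = Σ p·log₂(p/q).
  0.13·log₂(0.13/0.49) = -0.24886
  0.48·log₂(0.48/0.31) = 0.30277
  0.39·log₂(0.39/0.20) = 0.37575
D(P‖Q) = 0.4297 bits.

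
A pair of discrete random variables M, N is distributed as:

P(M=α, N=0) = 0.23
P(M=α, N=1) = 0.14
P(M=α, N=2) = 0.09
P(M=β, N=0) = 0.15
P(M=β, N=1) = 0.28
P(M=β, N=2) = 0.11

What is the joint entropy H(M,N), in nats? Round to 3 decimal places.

H(M,N) = −Σ p(x,y)·ln p(x,y) over all 6 cells.
  cell (α,0): −0.23·ln0.23 = 0.3380
  cell (α,1): −0.14·ln0.14 = 0.2753
  cell (α,2): −0.09·ln0.09 = 0.2167
  cell (β,0): −0.15·ln0.15 = 0.2846
  cell (β,1): −0.28·ln0.28 = 0.3564
  cell (β,2): −0.11·ln0.11 = 0.2428
Sum = 1.714 nats.

1.714 nats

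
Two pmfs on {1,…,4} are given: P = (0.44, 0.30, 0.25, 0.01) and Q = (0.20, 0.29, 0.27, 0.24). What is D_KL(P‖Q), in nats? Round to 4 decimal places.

D(P‖Q) = Σ p·ln(p/q).
  0.44·ln(0.44/0.20) = 0.34692
  0.30·ln(0.30/0.29) = 0.01017
  0.25·ln(0.25/0.27) = -0.01924
  0.01·ln(0.01/0.24) = -0.03178
D(P‖Q) = 0.3061 nats.

0.3061 nats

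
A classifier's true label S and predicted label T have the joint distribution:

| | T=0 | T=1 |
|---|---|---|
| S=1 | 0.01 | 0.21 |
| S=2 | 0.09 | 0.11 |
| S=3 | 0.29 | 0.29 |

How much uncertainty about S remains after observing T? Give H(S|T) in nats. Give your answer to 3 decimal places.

Marginals: p(S) = (0.2200, 0.2000, 0.5800), p(T) = (0.3900, 0.6100).
H(S|T) = Σ p(T) · H(S|T=·).
  T=0: p=0.3900, H(S|T=0) = 0.6526
  T=1: p=0.6100, H(S|T=1) = 1.0295
Weighted sum = 0.883 nats.

0.883 nats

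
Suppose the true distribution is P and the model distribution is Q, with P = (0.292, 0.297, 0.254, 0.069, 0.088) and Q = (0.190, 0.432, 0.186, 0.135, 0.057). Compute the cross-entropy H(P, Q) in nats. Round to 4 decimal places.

H(P,Q) = −Σ p·ln q.
  −0.292·ln(0.190) = 0.48493
  −0.297·ln(0.432) = 0.24928
  −0.254·ln(0.186) = 0.42723
  −0.069·ln(0.135) = 0.13817
  −0.088·ln(0.057) = 0.25209
H(P,Q) = 1.5517 nats.

1.5517 nats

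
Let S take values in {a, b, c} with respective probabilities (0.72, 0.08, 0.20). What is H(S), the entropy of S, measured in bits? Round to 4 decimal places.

1.0971 bits

H(S) = −Σ p·log₂ p.
  −(0.72)·log₂(0.72) = 0.34123
  −(0.08)·log₂(0.08) = 0.29151
  −(0.20)·log₂(0.20) = 0.46439
Sum: 0.34123 + 0.29151 + 0.46439 = 1.0971 bits.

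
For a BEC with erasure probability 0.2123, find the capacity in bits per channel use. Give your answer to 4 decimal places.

0.7877 bits

Binary erasure channel: capacity C = 1 − ε.
C = 1 − 0.2123 = 0.7877 bits per channel use.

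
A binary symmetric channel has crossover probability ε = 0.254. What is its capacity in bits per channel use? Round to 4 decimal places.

0.1824 bits

Binary symmetric channel: C = 1 − h₂(ε) where h₂ is the binary entropy function.
h₂(0.254) = −0.254·log₂0.254 − 0.746·log₂0.746 = 0.8176.
C = 1 − 0.8176 = 0.1824 bits per channel use.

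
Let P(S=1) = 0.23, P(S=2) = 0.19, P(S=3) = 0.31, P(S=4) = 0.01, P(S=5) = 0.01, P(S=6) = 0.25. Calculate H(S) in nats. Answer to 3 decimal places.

H(S) = −Σ p·ln p.
  −(0.23)·ln(0.23) = 0.3380
  −(0.19)·ln(0.19) = 0.3155
  −(0.31)·ln(0.31) = 0.3631
  −(0.01)·ln(0.01) = 0.0461
  −(0.01)·ln(0.01) = 0.0461
  −(0.25)·ln(0.25) = 0.3466
Sum: 0.3380 + 0.3155 + 0.3631 + 0.0461 + 0.0461 + 0.3466 = 1.455 nats.

1.455 nats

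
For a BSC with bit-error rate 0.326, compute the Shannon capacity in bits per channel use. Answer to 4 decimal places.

Binary symmetric channel: C = 1 − h₂(ε) where h₂ is the binary entropy function.
h₂(0.326) = −0.326·log₂0.326 − 0.674·log₂0.674 = 0.9108.
C = 1 − 0.9108 = 0.0892 bits per channel use.

0.0892 bits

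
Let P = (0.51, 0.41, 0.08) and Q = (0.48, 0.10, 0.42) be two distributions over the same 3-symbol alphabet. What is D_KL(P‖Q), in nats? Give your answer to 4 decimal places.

0.4768 nats

D(P‖Q) = Σ p·ln(p/q).
  0.51·ln(0.51/0.48) = 0.03092
  0.41·ln(0.41/0.10) = 0.57850
  0.08·ln(0.08/0.42) = -0.13266
D(P‖Q) = 0.4768 nats.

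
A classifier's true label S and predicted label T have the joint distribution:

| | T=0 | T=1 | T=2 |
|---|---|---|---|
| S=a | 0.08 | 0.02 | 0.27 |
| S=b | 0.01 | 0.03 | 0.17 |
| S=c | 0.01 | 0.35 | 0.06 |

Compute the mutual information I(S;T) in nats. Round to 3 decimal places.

0.335 nats

Marginals: p(S) = (0.3700, 0.2100, 0.4200), p(T) = (0.1000, 0.4000, 0.5000).
I(S;T) = Σ p(x,y)·ln[p(x,y)/(p(x)p(y))].
  (a,0): 0.08·ln(2.1622) = 0.0617
  (a,1): 0.02·ln(0.1351) = -0.0400
  (a,2): 0.27·ln(1.4595) = 0.1021
  (b,0): 0.01·ln(0.4762) = -0.0074
  (b,1): 0.03·ln(0.3571) = -0.0309
  (b,2): 0.17·ln(1.6190) = 0.0819
  (c,0): 0.01·ln(0.2381) = -0.0144
  (c,1): 0.35·ln(2.0833) = 0.2569
  (c,2): 0.06·ln(0.2857) = -0.0752
Sum = 0.335 nats.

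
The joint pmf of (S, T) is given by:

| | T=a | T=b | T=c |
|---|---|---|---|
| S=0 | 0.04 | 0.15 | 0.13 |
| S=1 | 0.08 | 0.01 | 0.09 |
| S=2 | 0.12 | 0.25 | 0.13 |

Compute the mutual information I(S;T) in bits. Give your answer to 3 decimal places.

0.124 bits

Marginals: p(S) = (0.3200, 0.1800, 0.5000), p(T) = (0.2400, 0.4100, 0.3500).
I(S;T) = Σ p(x,y)·log₂[p(x,y)/(p(x)p(y))].
  (0,a): 0.04·log₂(0.5208) = -0.0376
  (0,b): 0.15·log₂(1.1433) = 0.0290
  (0,c): 0.13·log₂(1.1607) = 0.0280
  (1,a): 0.08·log₂(1.8519) = 0.0711
  (1,b): 0.01·log₂(0.1355) = -0.0288
  (1,c): 0.09·log₂(1.4286) = 0.0463
  (2,a): 0.12·log₂(1.0000) = 0.0000
  (2,b): 0.25·log₂(1.2195) = 0.0716
  (2,c): 0.13·log₂(0.7429) = -0.0557
Sum = 0.124 bits.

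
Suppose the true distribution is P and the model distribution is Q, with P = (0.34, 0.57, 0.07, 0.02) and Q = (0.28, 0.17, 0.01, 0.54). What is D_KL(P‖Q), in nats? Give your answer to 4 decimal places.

D(P‖Q) = Σ p·ln(p/q).
  0.34·ln(0.34/0.28) = 0.06601
  0.57·ln(0.57/0.17) = 0.68961
  0.07·ln(0.07/0.01) = 0.13621
  0.02·ln(0.02/0.54) = -0.06592
D(P‖Q) = 0.8259 nats.

0.8259 nats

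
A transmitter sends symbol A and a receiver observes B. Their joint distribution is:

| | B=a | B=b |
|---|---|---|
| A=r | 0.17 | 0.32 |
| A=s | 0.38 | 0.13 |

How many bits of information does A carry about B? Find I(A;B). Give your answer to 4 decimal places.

0.1188 bits

Marginals: p(A) = (0.4900, 0.5100), p(B) = (0.5500, 0.4500).
I(A;B) = H(A) + H(B) − H(A,B).
H(A) = 0.9997, H(B) = 0.9928, H(A,B) = 1.8737.
I(A;B) = 0.9997 + 0.9928 − 1.8737 = 0.1188 bits.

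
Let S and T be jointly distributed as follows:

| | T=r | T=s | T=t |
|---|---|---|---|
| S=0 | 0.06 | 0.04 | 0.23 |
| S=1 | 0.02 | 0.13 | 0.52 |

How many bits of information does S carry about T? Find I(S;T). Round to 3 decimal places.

0.049 bits

Marginals: p(S) = (0.3300, 0.6700), p(T) = (0.0800, 0.1700, 0.7500).
I(S;T) = Σ p(x,y)·log₂[p(x,y)/(p(x)p(y))].
  (0,r): 0.06·log₂(2.2727) = 0.0711
  (0,s): 0.04·log₂(0.7130) = -0.0195
  (0,t): 0.23·log₂(0.9293) = -0.0243
  (1,r): 0.02·log₂(0.3731) = -0.0284
  (1,s): 0.13·log₂(1.1414) = 0.0248
  (1,t): 0.52·log₂(1.0348) = 0.0257
Sum = 0.049 bits.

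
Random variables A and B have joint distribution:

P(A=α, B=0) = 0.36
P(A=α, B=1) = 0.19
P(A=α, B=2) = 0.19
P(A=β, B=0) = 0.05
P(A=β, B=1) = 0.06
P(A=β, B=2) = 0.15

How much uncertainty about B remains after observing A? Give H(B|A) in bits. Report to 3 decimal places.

1.484 bits

Chain rule: H(B|A) = H(A,B) − H(A).
Marginals: p(A) = (0.7400, 0.2600), p(B) = (0.4100, 0.2500, 0.3400).
H(A,B) = 2.3112 bits; H(A) = 0.8267 bits.
H(B|A) = 2.3112 − 0.8267 = 1.484 bits.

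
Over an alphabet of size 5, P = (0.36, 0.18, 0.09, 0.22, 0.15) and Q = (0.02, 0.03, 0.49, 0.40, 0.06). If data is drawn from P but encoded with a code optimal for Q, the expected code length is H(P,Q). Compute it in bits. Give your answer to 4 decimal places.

H(P,Q) = −Σ p·log₂ q.
  −0.36·log₂(0.02) = 2.03179
  −0.18·log₂(0.03) = 0.91060
  −0.09·log₂(0.49) = 0.09262
  −0.22·log₂(0.40) = 0.29082
  −0.15·log₂(0.06) = 0.60883
H(P,Q) = 3.9347 bits.

3.9347 bits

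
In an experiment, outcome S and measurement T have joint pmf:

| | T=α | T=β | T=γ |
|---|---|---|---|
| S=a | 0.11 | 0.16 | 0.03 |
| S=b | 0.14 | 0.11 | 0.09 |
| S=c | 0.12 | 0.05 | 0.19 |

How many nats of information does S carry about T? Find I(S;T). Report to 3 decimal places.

Marginals: p(S) = (0.3000, 0.3400, 0.3600), p(T) = (0.3700, 0.3200, 0.3100).
I(S;T) = H(S) + H(T) − H(S,T).
H(S) = 1.0958, H(T) = 1.0956, H(S,T) = 2.0957.
I(S;T) = 1.0958 + 1.0956 − 2.0957 = 0.096 nats.

0.096 nats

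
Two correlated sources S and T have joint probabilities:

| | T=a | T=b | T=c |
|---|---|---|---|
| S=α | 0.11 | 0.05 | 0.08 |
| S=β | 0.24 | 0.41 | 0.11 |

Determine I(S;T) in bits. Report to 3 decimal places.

Marginals: p(S) = (0.2400, 0.7600), p(T) = (0.3500, 0.4600, 0.1900).
I(S;T) = Σ p(x,y)·log₂[p(x,y)/(p(x)p(y))].
  (α,a): 0.11·log₂(1.3095) = 0.0428
  (α,b): 0.05·log₂(0.4529) = -0.0571
  (α,c): 0.08·log₂(1.7544) = 0.0649
  (β,a): 0.24·log₂(0.9023) = -0.0356
  (β,b): 0.41·log₂(1.1728) = 0.0943
  (β,c): 0.11·log₂(0.7618) = -0.0432
Sum = 0.066 bits.

0.066 bits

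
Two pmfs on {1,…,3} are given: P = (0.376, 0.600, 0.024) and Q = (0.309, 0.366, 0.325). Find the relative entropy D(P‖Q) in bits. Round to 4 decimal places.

D(P‖Q) = Σ p·log₂(p/q).
  0.376·log₂(0.376/0.309) = 0.10646
  0.600·log₂(0.600/0.366) = 0.42787
  0.024·log₂(0.024/0.325) = -0.09022
D(P‖Q) = 0.4441 bits.

0.4441 bits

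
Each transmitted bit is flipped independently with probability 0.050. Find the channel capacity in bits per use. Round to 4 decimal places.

0.7136 bits

Binary symmetric channel: C = 1 − h₂(ε) where h₂ is the binary entropy function.
h₂(0.050) = −0.050·log₂0.050 − 0.950·log₂0.950 = 0.2864.
C = 1 − 0.2864 = 0.7136 bits per channel use.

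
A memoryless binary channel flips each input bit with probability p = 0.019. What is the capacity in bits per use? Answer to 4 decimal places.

Binary symmetric channel: C = 1 − h₂(ε) where h₂ is the binary entropy function.
h₂(0.019) = −0.019·log₂0.019 − 0.981·log₂0.981 = 0.1358.
C = 1 − 0.1358 = 0.8642 bits per channel use.

0.8642 bits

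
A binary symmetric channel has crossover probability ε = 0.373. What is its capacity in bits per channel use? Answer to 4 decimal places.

Binary symmetric channel: C = 1 − h₂(ε) where h₂ is the binary entropy function.
h₂(0.373) = −0.373·log₂0.373 − 0.627·log₂0.627 = 0.9529.
C = 1 − 0.9529 = 0.0471 bits per channel use.

0.0471 bits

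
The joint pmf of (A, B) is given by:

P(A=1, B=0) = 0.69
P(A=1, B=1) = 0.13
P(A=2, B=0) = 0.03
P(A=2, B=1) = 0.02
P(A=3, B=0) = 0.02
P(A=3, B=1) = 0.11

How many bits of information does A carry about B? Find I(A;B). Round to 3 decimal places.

0.180 bits

Marginals: p(A) = (0.8200, 0.0500, 0.1300), p(B) = (0.7400, 0.2600).
I(A;B) = H(A) + H(B) − H(A,B).
H(A) = 0.8335, H(B) = 0.8267, H(A,B) = 1.4798.
I(A;B) = 0.8335 + 0.8267 − 1.4798 = 0.180 bits.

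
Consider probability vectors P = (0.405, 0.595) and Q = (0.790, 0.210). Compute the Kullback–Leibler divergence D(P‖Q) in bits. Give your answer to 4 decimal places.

0.5036 bits

D(P‖Q) = Σ p·log₂(p/q).
  0.405·log₂(0.405/0.790) = -0.39039
  0.595·log₂(0.595/0.210) = 0.89399
D(P‖Q) = 0.5036 bits.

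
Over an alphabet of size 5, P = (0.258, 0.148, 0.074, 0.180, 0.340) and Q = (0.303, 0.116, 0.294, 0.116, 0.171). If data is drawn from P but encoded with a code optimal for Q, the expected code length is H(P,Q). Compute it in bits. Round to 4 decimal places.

H(P,Q) = −Σ p·log₂ q.
  −0.258·log₂(0.303) = 0.44443
  −0.148·log₂(0.116) = 0.45995
  −0.074·log₂(0.294) = 0.13069
  −0.180·log₂(0.116) = 0.55940
  −0.340·log₂(0.171) = 0.86630
H(P,Q) = 2.4608 bits.

2.4608 bits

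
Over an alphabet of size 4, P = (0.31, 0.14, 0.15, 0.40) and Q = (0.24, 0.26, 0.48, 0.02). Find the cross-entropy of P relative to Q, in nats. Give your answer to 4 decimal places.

H(P,Q) = −Σ p·ln q.
  −0.31·ln(0.24) = 0.44241
  −0.14·ln(0.26) = 0.18859
  −0.15·ln(0.48) = 0.11010
  −0.40·ln(0.02) = 1.56481
H(P,Q) = 2.3059 nats.

2.3059 nats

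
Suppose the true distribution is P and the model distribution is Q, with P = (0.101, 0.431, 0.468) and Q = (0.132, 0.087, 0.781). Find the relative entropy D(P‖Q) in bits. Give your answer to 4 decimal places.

D(P‖Q) = Σ p·log₂(p/q).
  0.101·log₂(0.101/0.132) = -0.03900
  0.431·log₂(0.431/0.087) = 0.99501
  0.468·log₂(0.468/0.781) = -0.34576
D(P‖Q) = 0.6102 bits.

0.6102 bits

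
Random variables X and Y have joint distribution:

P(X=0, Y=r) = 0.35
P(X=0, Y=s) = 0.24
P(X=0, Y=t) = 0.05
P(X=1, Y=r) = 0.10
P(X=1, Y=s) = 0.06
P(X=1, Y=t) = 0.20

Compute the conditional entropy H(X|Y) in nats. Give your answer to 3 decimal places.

0.514 nats

Marginals: p(X) = (0.6400, 0.3600), p(Y) = (0.4500, 0.3000, 0.2500).
H(X|Y) = Σ p(Y) · H(X|Y=·).
  Y=r: p=0.4500, H(X|Y=r) = 0.5297
  Y=s: p=0.3000, H(X|Y=s) = 0.5004
  Y=t: p=0.2500, H(X|Y=t) = 0.5004
Weighted sum = 0.514 nats.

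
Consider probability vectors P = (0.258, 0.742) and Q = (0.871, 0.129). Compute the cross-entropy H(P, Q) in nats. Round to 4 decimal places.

H(P,Q) = −Σ p·ln q.
  −0.258·ln(0.871) = 0.03563
  −0.742·ln(0.129) = 1.51957
H(P,Q) = 1.5552 nats.

1.5552 nats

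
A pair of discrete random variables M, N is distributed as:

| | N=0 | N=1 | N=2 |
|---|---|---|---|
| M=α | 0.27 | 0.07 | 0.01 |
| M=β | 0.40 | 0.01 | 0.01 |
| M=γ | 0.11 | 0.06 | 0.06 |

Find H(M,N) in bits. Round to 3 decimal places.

H(M,N) = −Σ p(x,y)·log₂ p(x,y) over all 9 cells.
  cell (α,0): −0.27·log₂0.27 = 0.5100
  cell (α,1): −0.07·log₂0.07 = 0.2686
  cell (α,2): −0.01·log₂0.01 = 0.0664
  cell (β,0): −0.40·log₂0.40 = 0.5288
  cell (β,1): −0.01·log₂0.01 = 0.0664
  cell (β,2): −0.01·log₂0.01 = 0.0664
  cell (γ,0): −0.11·log₂0.11 = 0.3503
  cell (γ,1): −0.06·log₂0.06 = 0.2435
  cell (γ,2): −0.06·log₂0.06 = 0.2435
Sum = 2.344 bits.

2.344 bits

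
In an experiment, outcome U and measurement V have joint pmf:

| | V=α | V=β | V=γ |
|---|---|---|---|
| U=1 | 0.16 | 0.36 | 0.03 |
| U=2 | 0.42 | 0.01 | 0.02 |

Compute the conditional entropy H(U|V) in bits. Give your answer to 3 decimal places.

Chain rule: H(U|V) = H(U,V) − H(V).
Marginals: p(U) = (0.5500, 0.4500), p(V) = (0.5800, 0.3700, 0.0500).
H(U,V) = 1.8104 bits; H(V) = 1.2026 bits.
H(U|V) = 1.8104 − 1.2026 = 0.608 bits.

0.608 bits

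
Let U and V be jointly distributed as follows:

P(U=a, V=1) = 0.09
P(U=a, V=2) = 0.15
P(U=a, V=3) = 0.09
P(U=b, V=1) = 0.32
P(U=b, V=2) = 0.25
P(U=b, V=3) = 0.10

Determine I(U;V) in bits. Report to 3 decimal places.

Marginals: p(U) = (0.3300, 0.6700), p(V) = (0.4100, 0.4000, 0.1900).
I(U;V) = H(U) + H(V) − H(U,V).
H(U) = 0.9149, H(V) = 1.5114, H(U,V) = 2.3941.
I(U;V) = 0.9149 + 1.5114 − 2.3941 = 0.032 bits.

0.032 bits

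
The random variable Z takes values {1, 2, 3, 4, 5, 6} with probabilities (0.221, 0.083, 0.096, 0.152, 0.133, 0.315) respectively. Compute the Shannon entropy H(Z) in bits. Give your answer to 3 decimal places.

H(Z) = −Σ p·log₂ p.
  −(0.221)·log₂(0.221) = 0.4813
  −(0.083)·log₂(0.083) = 0.2980
  −(0.096)·log₂(0.096) = 0.3246
  −(0.152)·log₂(0.152) = 0.4131
  −(0.133)·log₂(0.133) = 0.3871
  −(0.315)·log₂(0.315) = 0.5250
Sum: 0.4813 + 0.2980 + 0.3246 + 0.4131 + 0.3871 + 0.5250 = 2.429 bits.

2.429 bits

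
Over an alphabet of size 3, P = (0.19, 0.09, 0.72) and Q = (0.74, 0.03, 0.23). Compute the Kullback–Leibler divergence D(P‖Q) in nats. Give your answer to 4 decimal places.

D(P‖Q) = Σ p·ln(p/q).
  0.19·ln(0.19/0.74) = -0.25833
  0.09·ln(0.09/0.03) = 0.09888
  0.72·ln(0.72/0.23) = 0.82164
D(P‖Q) = 0.6622 nats.

0.6622 nats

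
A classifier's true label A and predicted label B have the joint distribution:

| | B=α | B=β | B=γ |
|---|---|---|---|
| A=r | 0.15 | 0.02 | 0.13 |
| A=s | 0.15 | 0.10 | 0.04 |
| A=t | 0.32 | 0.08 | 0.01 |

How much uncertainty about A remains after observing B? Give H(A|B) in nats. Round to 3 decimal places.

Chain rule: H(A|B) = H(A,B) − H(B).
Marginals: p(A) = (0.3000, 0.2900, 0.4100), p(B) = (0.6200, 0.2000, 0.1800).
H(A,B) = 1.8843 nats; H(B) = 0.9269 nats.
H(A|B) = 1.8843 − 0.9269 = 0.957 nats.

0.957 nats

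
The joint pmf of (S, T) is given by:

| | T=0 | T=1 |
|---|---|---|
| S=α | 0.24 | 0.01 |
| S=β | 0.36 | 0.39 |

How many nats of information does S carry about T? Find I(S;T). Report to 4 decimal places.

0.1118 nats

Marginals: p(S) = (0.2500, 0.7500), p(T) = (0.6000, 0.4000).
I(S;T) = Σ p(x,y)·ln[p(x,y)/(p(x)p(y))].
  (α,0): 0.24·ln(1.6000) = 0.11280
  (α,1): 0.01·ln(0.1000) = -0.02303
  (β,0): 0.36·ln(0.8000) = -0.08033
  (β,1): 0.39·ln(1.3000) = 0.10232
Sum = 0.1118 nats.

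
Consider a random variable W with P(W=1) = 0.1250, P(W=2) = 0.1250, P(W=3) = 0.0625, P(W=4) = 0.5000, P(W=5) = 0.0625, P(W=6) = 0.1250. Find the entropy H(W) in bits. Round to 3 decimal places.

2.125 bits

H(W) = −Σ p·log₂ p.
  −(0.1250)·log₂(0.1250) = 0.3750
  −(0.1250)·log₂(0.1250) = 0.3750
  −(0.0625)·log₂(0.0625) = 0.2500
  −(0.5000)·log₂(0.5000) = 0.5000
  −(0.0625)·log₂(0.0625) = 0.2500
  −(0.1250)·log₂(0.1250) = 0.3750
Sum: 0.3750 + 0.3750 + 0.2500 + 0.5000 + 0.2500 + 0.3750 = 2.125 bits.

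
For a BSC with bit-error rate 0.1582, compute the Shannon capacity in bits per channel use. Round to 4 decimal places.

0.3700 bits

Binary symmetric channel: C = 1 − h₂(ε) where h₂ is the binary entropy function.
h₂(0.1582) = −0.1582·log₂0.1582 − 0.8418·log₂0.8418 = 0.6300.
C = 1 − 0.6300 = 0.3700 bits per channel use.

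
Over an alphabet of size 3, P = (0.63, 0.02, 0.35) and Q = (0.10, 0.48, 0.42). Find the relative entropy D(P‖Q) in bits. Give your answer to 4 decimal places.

D(P‖Q) = Σ p·log₂(p/q).
  0.63·log₂(0.63/0.10) = 1.67287
  0.02·log₂(0.02/0.48) = -0.09170
  0.35·log₂(0.35/0.42) = -0.09206
D(P‖Q) = 1.4891 bits.

1.4891 bits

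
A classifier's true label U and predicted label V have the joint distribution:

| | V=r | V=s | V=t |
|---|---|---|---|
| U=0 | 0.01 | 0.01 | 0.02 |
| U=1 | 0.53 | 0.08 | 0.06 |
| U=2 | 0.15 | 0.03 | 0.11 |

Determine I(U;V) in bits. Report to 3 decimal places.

Marginals: p(U) = (0.0400, 0.6700, 0.2900), p(V) = (0.6900, 0.1200, 0.1900).
I(U;V) = Σ p(x,y)·log₂[p(x,y)/(p(x)p(y))].
  (0,r): 0.01·log₂(0.3623) = -0.0146
  (0,s): 0.01·log₂(2.0833) = 0.0106
  (0,t): 0.02·log₂(2.6316) = 0.0279
  (1,r): 0.53·log₂(1.1464) = 0.1045
  (1,s): 0.08·log₂(0.9950) = -0.0006
  (1,t): 0.06·log₂(0.4713) = -0.0651
  (2,r): 0.15·log₂(0.7496) = -0.0624
  (2,s): 0.03·log₂(0.8621) = -0.0064
  (2,t): 0.11·log₂(1.9964) = 0.1097
Sum = 0.104 bits.

0.104 bits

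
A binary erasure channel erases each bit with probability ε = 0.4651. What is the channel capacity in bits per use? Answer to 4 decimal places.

Binary erasure channel: capacity C = 1 − ε.
C = 1 − 0.4651 = 0.5349 bits per channel use.

0.5349 bits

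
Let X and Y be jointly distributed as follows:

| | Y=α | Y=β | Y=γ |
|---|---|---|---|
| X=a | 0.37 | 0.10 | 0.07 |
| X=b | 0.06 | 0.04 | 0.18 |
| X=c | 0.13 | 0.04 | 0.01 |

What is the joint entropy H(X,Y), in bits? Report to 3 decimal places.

H(X,Y) = −Σ p(x,y)·log₂ p(x,y) over all 9 cells.
  cell (a,α): −0.37·log₂0.37 = 0.5307
  cell (a,β): −0.10·log₂0.10 = 0.3322
  cell (a,γ): −0.07·log₂0.07 = 0.2686
  cell (b,α): −0.06·log₂0.06 = 0.2435
  cell (b,β): −0.04·log₂0.04 = 0.1858
  cell (b,γ): −0.18·log₂0.18 = 0.4453
  cell (c,α): −0.13·log₂0.13 = 0.3826
  cell (c,β): −0.04·log₂0.04 = 0.1858
  cell (c,γ): −0.01·log₂0.01 = 0.0664
Sum = 2.641 bits.

2.641 bits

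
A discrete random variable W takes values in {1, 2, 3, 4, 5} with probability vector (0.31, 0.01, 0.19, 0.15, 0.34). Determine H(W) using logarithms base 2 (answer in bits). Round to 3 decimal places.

H(W) = −Σ p·log₂ p.
  −(0.31)·log₂(0.31) = 0.5238
  −(0.01)·log₂(0.01) = 0.0664
  −(0.19)·log₂(0.19) = 0.4552
  −(0.15)·log₂(0.15) = 0.4105
  −(0.34)·log₂(0.34) = 0.5292
Sum: 0.5238 + 0.0664 + 0.4552 + 0.4105 + 0.5292 = 1.985 bits.

1.985 bits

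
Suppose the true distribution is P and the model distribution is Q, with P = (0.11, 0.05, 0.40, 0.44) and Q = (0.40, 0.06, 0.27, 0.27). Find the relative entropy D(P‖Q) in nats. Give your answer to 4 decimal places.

D(P‖Q) = Σ p·ln(p/q).
  0.11·ln(0.11/0.40) = -0.14201
  0.05·ln(0.05/0.06) = -0.00912
  0.40·ln(0.40/0.27) = 0.15722
  0.44·ln(0.44/0.27) = 0.21488
D(P‖Q) = 0.2210 nats.

0.2210 nats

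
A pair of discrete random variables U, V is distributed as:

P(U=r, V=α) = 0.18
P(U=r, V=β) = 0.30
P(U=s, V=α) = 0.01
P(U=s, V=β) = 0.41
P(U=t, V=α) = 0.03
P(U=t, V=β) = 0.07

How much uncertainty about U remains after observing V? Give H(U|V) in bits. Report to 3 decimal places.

Chain rule: H(U|V) = H(U,V) − H(V).
Marginals: p(U) = (0.4800, 0.4200, 0.1000), p(V) = (0.2200, 0.7800).
H(U,V) = 1.9805 bits; H(V) = 0.7602 bits.
H(U|V) = 1.9805 − 0.7602 = 1.220 bits.

1.220 bits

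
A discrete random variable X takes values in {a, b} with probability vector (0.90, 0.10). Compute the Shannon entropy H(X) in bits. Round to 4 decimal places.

H(X) = −Σ p·log₂ p.
  −(0.90)·log₂(0.90) = 0.13680
  −(0.10)·log₂(0.10) = 0.33219
Sum: 0.13680 + 0.33219 = 0.4690 bits.

0.4690 bits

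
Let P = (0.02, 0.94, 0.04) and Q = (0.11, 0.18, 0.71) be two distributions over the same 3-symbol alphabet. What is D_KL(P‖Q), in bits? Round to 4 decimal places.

2.0264 bits

D(P‖Q) = Σ p·log₂(p/q).
  0.02·log₂(0.02/0.11) = -0.04919
  0.94·log₂(0.94/0.18) = 2.24158
  0.04·log₂(0.04/0.71) = -0.16599
D(P‖Q) = 2.0264 bits.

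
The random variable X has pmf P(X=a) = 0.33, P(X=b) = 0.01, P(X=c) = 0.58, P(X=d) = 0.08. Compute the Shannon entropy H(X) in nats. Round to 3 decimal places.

0.930 nats

H(X) = −Σ p·ln p.
  −(0.33)·ln(0.33) = 0.3659
  −(0.01)·ln(0.01) = 0.0461
  −(0.58)·ln(0.58) = 0.3159
  −(0.08)·ln(0.08) = 0.2021
Sum: 0.3659 + 0.0461 + 0.3159 + 0.2021 = 0.930 nats.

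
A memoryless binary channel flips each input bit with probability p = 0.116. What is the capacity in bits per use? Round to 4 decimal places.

Binary symmetric channel: C = 1 − h₂(ε) where h₂ is the binary entropy function.
h₂(0.116) = −0.116·log₂0.116 − 0.884·log₂0.884 = 0.5178.
C = 1 − 0.5178 = 0.4822 bits per channel use.

0.4822 bits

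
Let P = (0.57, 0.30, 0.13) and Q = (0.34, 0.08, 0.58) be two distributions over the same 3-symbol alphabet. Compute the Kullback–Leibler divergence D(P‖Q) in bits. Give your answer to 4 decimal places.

0.7165 bits

D(P‖Q) = Σ p·log₂(p/q).
  0.57·log₂(0.57/0.34) = 0.42489
  0.30·log₂(0.30/0.08) = 0.57207
  0.13·log₂(0.13/0.58) = -0.28048
D(P‖Q) = 0.7165 bits.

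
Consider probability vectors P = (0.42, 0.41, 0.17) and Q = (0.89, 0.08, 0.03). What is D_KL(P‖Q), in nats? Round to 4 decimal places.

D(P‖Q) = Σ p·ln(p/q).
  0.42·ln(0.42/0.89) = -0.31541
  0.41·ln(0.41/0.08) = 0.66999
  0.17·ln(0.17/0.03) = 0.29488
D(P‖Q) = 0.6495 nats.

0.6495 nats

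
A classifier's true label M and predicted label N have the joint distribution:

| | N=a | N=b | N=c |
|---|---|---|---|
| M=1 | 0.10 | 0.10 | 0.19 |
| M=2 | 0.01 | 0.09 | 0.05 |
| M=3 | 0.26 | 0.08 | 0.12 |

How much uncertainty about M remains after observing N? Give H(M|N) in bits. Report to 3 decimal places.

Marginals: p(M) = (0.3900, 0.1500, 0.4600), p(N) = (0.3700, 0.2700, 0.3600).
H(M|N) = Σ p(N) · H(M|N=·).
  N=a: p=0.3700, H(M|N=a) = 1.0086
  N=b: p=0.2700, H(M|N=b) = 1.5790
  N=c: p=0.3600, H(M|N=c) = 1.4105
Weighted sum = 1.307 bits.

1.307 bits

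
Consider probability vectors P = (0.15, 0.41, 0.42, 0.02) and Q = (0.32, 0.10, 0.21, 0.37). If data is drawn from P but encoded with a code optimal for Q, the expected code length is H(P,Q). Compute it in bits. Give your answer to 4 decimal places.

2.5829 bits

H(P,Q) = −Σ p·log₂ q.
  −0.15·log₂(0.32) = 0.24658
  −0.41·log₂(0.10) = 1.36199
  −0.42·log₂(0.21) = 0.94565
  −0.02·log₂(0.37) = 0.02869
H(P,Q) = 2.5829 bits.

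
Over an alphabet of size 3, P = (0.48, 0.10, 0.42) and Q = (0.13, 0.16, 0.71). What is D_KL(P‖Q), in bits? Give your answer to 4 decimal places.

0.5186 bits

D(P‖Q) = Σ p·log₂(p/q).
  0.48·log₂(0.48/0.13) = 0.90457
  0.10·log₂(0.10/0.16) = -0.06781
  0.42·log₂(0.42/0.71) = -0.31812
D(P‖Q) = 0.5186 bits.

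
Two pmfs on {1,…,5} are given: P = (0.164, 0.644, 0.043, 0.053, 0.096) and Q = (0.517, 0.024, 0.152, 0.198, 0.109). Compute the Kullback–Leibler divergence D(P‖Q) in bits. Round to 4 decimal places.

D(P‖Q) = Σ p·log₂(p/q).
  0.164·log₂(0.164/0.517) = -0.27166
  0.644·log₂(0.644/0.024) = 3.05639
  0.043·log₂(0.043/0.152) = -0.07833
  0.053·log₂(0.053/0.198) = -0.10078
  0.096·log₂(0.096/0.109) = -0.01759
D(P‖Q) = 2.5880 bits.

2.5880 bits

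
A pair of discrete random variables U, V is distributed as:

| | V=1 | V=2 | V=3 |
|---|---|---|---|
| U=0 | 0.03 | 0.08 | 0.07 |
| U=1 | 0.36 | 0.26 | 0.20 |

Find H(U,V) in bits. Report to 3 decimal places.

2.212 bits

H(U,V) = −Σ p(x,y)·log₂ p(x,y) over all 6 cells.
  cell (0,1): −0.03·log₂0.03 = 0.1518
  cell (0,2): −0.08·log₂0.08 = 0.2915
  cell (0,3): −0.07·log₂0.07 = 0.2686
  cell (1,1): −0.36·log₂0.36 = 0.5306
  cell (1,2): −0.26·log₂0.26 = 0.5053
  cell (1,3): −0.20·log₂0.20 = 0.4644
Sum = 2.212 bits.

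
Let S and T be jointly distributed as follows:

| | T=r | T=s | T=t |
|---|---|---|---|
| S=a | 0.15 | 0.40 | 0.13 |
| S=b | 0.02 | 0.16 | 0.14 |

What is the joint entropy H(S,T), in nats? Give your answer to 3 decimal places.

H(S,T) = −Σ p(x,y)·ln p(x,y) over all 6 cells.
  cell (a,r): −0.15·ln0.15 = 0.2846
  cell (a,s): −0.40·ln0.40 = 0.3665
  cell (a,t): −0.13·ln0.13 = 0.2652
  cell (b,r): −0.02·ln0.02 = 0.0782
  cell (b,s): −0.16·ln0.16 = 0.2932
  cell (b,t): −0.14·ln0.14 = 0.2753
Sum = 1.563 nats.

1.563 nats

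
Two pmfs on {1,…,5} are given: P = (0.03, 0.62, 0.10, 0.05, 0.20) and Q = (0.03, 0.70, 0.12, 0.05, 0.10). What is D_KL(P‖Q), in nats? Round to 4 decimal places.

0.0452 nats

D(P‖Q) = Σ p·ln(p/q).
  0.03·ln(0.03/0.03) = 0.00000
  0.62·ln(0.62/0.70) = -0.07524
  0.10·ln(0.10/0.12) = -0.01823
  0.05·ln(0.05/0.05) = 0.00000
  0.20·ln(0.20/0.10) = 0.13863
D(P‖Q) = 0.0452 nats.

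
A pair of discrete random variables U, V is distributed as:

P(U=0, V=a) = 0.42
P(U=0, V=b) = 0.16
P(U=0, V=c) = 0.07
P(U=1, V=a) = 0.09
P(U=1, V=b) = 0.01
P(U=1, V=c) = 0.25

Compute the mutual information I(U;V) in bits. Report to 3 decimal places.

0.294 bits

Marginals: p(U) = (0.6500, 0.3500), p(V) = (0.5100, 0.1700, 0.3200).
I(U;V) = H(U) + H(V) − H(U,V).
H(U) = 0.9341, H(V) = 1.4561, H(U,V) = 2.0963.
I(U;V) = 0.9341 + 1.4561 − 2.0963 = 0.294 bits.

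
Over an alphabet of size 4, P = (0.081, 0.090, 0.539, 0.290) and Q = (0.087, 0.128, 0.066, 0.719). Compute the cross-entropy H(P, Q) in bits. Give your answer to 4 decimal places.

2.8039 bits

H(P,Q) = −Σ p·log₂ q.
  −0.081·log₂(0.087) = 0.28535
  −0.090·log₂(0.128) = 0.26692
  −0.539·log₂(0.066) = 2.11363
  −0.290·log₂(0.719) = 0.13802
H(P,Q) = 2.8039 bits.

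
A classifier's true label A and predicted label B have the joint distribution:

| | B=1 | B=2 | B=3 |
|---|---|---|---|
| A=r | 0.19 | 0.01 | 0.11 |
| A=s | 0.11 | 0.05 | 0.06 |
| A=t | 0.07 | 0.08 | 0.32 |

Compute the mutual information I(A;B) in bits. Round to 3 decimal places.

Marginals: p(A) = (0.3100, 0.2200, 0.4700), p(B) = (0.3700, 0.1400, 0.4900).
I(A;B) = H(A) + H(B) − H(A,B).
H(A) = 1.5163, H(B) = 1.4321, H(A,B) = 2.7680.
I(A;B) = 1.5163 + 1.4321 − 2.7680 = 0.180 bits.

0.180 bits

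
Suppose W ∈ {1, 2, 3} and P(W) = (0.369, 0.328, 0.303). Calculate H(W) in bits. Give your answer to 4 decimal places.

H(W) = −Σ p·log₂ p.
  −(0.369)·log₂(0.369) = 0.53074
  −(0.328)·log₂(0.328) = 0.52750
  −(0.303)·log₂(0.303) = 0.52195
Sum: 0.53074 + 0.52750 + 0.52195 = 1.5802 bits.

1.5802 bits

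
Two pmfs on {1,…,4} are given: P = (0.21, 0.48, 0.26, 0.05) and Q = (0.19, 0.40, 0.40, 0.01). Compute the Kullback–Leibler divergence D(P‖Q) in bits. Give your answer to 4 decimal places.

D(P‖Q) = Σ p·log₂(p/q).
  0.21·log₂(0.21/0.19) = 0.03032
  0.48·log₂(0.48/0.40) = 0.12626
  0.26·log₂(0.26/0.40) = -0.16159
  0.05·log₂(0.05/0.01) = 0.11610
D(P‖Q) = 0.1111 bits.

0.1111 bits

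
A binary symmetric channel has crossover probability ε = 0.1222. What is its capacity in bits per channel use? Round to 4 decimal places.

Binary symmetric channel: C = 1 − h₂(ε) where h₂ is the binary entropy function.
h₂(0.1222) = −0.1222·log₂0.1222 − 0.8778·log₂0.8778 = 0.5357.
C = 1 − 0.5357 = 0.4643 bits per channel use.

0.4643 bits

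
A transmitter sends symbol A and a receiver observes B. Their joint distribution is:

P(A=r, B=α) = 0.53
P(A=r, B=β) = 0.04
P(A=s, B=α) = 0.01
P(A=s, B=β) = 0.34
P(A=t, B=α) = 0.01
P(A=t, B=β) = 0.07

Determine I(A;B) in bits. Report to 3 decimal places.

Marginals: p(A) = (0.5700, 0.3500, 0.0800), p(B) = (0.5500, 0.4500).
I(A;B) = H(A) + H(B) − H(A,B).
H(A) = 1.2839, H(B) = 0.9928, H(A,B) = 1.6018.
I(A;B) = 1.2839 + 0.9928 − 1.6018 = 0.675 bits.

0.675 bits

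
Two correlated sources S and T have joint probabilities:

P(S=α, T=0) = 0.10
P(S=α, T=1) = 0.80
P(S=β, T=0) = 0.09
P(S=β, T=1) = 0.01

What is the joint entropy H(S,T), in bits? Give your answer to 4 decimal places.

0.9688 bits

H(S,T) = −Σ p(x,y)·log₂ p(x,y) over all 4 cells.
  cell (α,0): −0.10·log₂0.10 = 0.33219
  cell (α,1): −0.80·log₂0.80 = 0.25754
  cell (β,0): −0.09·log₂0.09 = 0.31265
  cell (β,1): −0.01·log₂0.01 = 0.06644
Sum = 0.9688 bits.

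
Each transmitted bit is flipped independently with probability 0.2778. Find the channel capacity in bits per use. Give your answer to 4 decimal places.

Binary symmetric channel: C = 1 − h₂(ε) where h₂ is the binary entropy function.
h₂(0.2778) = −0.2778·log₂0.2778 − 0.7222·log₂0.7222 = 0.8524.
C = 1 − 0.8524 = 0.1476 bits per channel use.

0.1476 bits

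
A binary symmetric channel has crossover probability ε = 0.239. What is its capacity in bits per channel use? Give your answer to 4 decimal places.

0.2066 bits

Binary symmetric channel: C = 1 − h₂(ε) where h₂ is the binary entropy function.
h₂(0.239) = −0.239·log₂0.239 − 0.761·log₂0.761 = 0.7934.
C = 1 − 0.7934 = 0.2066 bits per channel use.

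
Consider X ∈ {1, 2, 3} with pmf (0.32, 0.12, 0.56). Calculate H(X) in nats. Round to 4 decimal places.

H(X) = −Σ p·ln p.
  −(0.32)·ln(0.32) = 0.36462
  −(0.12)·ln(0.12) = 0.25443
  −(0.56)·ln(0.56) = 0.32470
Sum: 0.36462 + 0.25443 + 0.32470 = 0.9437 nats.

0.9437 nats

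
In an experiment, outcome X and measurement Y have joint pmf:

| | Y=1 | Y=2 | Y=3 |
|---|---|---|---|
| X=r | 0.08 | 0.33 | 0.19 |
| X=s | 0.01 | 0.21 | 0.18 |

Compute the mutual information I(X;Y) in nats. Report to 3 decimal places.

0.024 nats

Marginals: p(X) = (0.6000, 0.4000), p(Y) = (0.0900, 0.5400, 0.3700).
I(X;Y) = Σ p(x,y)·ln[p(x,y)/(p(x)p(y))].
  (r,1): 0.08·ln(1.4815) = 0.0314
  (r,2): 0.33·ln(1.0185) = 0.0061
  (r,3): 0.19·ln(0.8559) = -0.0296
  (s,1): 0.01·ln(0.2778) = -0.0128
  (s,2): 0.21·ln(0.9722) = -0.0059
  (s,3): 0.18·ln(1.2162) = 0.0352
Sum = 0.024 nats.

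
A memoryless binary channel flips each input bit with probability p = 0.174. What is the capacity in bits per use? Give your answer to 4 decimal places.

Binary symmetric channel: C = 1 − h₂(ε) where h₂ is the binary entropy function.
h₂(0.174) = −0.174·log₂0.174 − 0.826·log₂0.826 = 0.6668.
C = 1 − 0.6668 = 0.3332 bits per channel use.

0.3332 bits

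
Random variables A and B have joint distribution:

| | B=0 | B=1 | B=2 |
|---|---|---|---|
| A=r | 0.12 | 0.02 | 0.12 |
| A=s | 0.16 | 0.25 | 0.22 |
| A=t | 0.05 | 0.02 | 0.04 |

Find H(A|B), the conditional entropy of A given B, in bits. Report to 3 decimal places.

Marginals: p(A) = (0.2600, 0.6300, 0.1100), p(B) = (0.3300, 0.2900, 0.3800).
H(A|B) = Σ p(B) · H(A|B=·).
  B=0: p=0.3300, H(A|B=0) = 1.4496
  B=1: p=0.2900, H(A|B=1) = 0.7167
  B=2: p=0.3800, H(A|B=2) = 1.3235
Weighted sum = 1.189 bits.

1.189 bits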